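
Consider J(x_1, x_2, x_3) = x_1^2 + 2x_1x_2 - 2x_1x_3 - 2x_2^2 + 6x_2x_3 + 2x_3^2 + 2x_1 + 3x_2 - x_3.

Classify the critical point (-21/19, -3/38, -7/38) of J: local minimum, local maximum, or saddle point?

The Hessian is constant: H = [[2, 2, -2], [2, -4, 6], [-2, 6, 4]].
Leading principal minors: Δ₁ = 2, Δ₂ = -12, Δ₃ = -152.
The minors fit neither the all-positive nor the alternating-sign pattern, so H is indefinite: a saddle point.

saddle point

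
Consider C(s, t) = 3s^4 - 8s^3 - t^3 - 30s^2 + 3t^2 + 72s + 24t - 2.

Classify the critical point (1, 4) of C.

The mixed partial ∂²C/∂s∂t is 0, so the Hessian at any point is diag(C_ss, C_tt) = diag(12(3s^2 - 4s - 5), 6(-t + 1)).
At (1, 4): H = diag(-72, -18).
Both eigenvalues are negative, so H is negative definite: a local maximum.

local maximum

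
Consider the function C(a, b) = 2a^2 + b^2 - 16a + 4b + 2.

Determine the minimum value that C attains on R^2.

C(a,b) separates as P(a) + Q(b) + 2, so its minimum is min P + min Q + 2.
P'(a) = 4a - 16 vanishes at a ∈ {4}; Q'(b) = 2b + 4 vanishes at b ∈ {-2}.
Local minima of P (where P''>0): P(4)=-32. Local minima of Q: Q(-2)=-4.
So the global minimum of C is P(4) + Q(-2) + 2 = -32 − 4 + 2 = -34, attained at (4, -2).

-34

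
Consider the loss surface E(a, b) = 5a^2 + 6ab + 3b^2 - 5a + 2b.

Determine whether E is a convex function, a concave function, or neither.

E is quadratic, so its Hessian is the constant matrix H = [[10, 6], [6, 6]].
det(H) = 24, tr(H) = 16.
det(H) > 0 and tr(H) > 0, so H is positive definite everywhere: convex.

convex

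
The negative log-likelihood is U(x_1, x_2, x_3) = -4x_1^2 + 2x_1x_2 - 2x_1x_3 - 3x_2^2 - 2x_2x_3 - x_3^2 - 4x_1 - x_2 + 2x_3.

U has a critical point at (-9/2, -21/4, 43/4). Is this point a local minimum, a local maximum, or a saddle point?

The Hessian is constant: H = [[-8, 2, -2], [2, -6, -2], [-2, -2, -2]].
Leading principal minors: Δ₁ = -8, Δ₂ = 44, Δ₃ = -16.
The minors alternate sign starting negative (−, +, −), so H is negative definite: a local maximum.

local maximum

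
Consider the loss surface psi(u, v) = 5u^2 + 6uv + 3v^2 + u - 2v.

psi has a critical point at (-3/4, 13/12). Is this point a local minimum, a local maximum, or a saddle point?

local minimum

The Hessian of psi is constant: H = [[10, 6], [6, 6]].
det(H) = 10·6 − 6² = 24.
det(H) > 0 and tr(H) = 16 > 0, so H is positive definite and the point is a local minimum.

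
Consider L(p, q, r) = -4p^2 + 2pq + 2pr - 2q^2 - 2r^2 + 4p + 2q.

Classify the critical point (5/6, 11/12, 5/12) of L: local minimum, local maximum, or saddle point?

The Hessian is constant: H = [[-8, 2, 2], [2, -4, 0], [2, 0, -4]].
Leading principal minors: Δ₁ = -8, Δ₂ = 28, Δ₃ = -96.
The minors alternate sign starting negative (−, +, −), so H is negative definite: a local maximum.

local maximum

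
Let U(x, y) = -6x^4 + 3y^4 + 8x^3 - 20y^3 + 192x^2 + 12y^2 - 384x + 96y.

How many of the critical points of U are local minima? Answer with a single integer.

2

U separates as a function of x plus a function of y, so ∇U=0 decouples.
∂U/∂x = -24(x - 4)(x - 1)(x + 4) = 0 at x ∈ {-4, 1, 4}; ∂U/∂y = 12(y - 4)(y - 2)(y + 1) = 0 at y ∈ {-1, 2, 4}.
The Hessian is diagonal: diag(U_xx, U_yy). Second derivatives: U_xx(-4)=-960, U_xx(1)=360, U_xx(4)=-576; U_yy(-1)=180, U_yy(2)=-72, U_yy(4)=120.
Local minima occur where both diagonal entries positive: (1, -1), (1, 4). Count: 2.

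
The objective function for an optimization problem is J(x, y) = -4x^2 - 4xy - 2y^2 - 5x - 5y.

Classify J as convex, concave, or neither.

J is quadratic, so its Hessian is the constant matrix H = [[-8, -4], [-4, -4]].
det(H) = 16, tr(H) = -12.
det(H) > 0 and tr(H) < 0, so H is negative definite everywhere: concave.

concave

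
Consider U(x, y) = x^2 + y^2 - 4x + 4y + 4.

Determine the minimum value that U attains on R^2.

-4

U(x,y) separates as P(x) + Q(y) + 4, so its minimum is min P + min Q + 4.
P'(x) = 2x - 4 vanishes at x ∈ {2}; Q'(y) = 2y + 4 vanishes at y ∈ {-2}.
Local minima of P (where P''>0): P(2)=-4. Local minima of Q: Q(-2)=-4.
So the global minimum of U is P(2) + Q(-2) + 4 = -4 − 4 + 4 = -4, attained at (2, -2).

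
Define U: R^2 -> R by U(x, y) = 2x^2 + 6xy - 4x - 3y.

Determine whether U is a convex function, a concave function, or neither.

U is quadratic, so its Hessian is the constant matrix H = [[4, 6], [6, 0]].
det(H) = -36, tr(H) = 4.
det(H) < 0, so H is indefinite: neither convex nor concave.

neither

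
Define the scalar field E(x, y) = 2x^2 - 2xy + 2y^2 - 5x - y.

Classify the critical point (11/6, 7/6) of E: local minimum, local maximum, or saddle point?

The Hessian of E is constant: H = [[4, -2], [-2, 4]].
det(H) = 4·4 − (-2)² = 12.
det(H) > 0 and tr(H) = 8 > 0, so H is positive definite and the point is a local minimum.

local minimum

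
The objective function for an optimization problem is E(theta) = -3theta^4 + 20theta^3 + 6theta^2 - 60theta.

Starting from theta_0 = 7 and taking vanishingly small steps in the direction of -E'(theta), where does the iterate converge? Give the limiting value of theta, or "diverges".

diverges

E'(theta) = -12(theta - 5)(theta - 1)(theta + 1), so E'(7) = -1152.
Gradient descent moves in the -E' direction, i.e. theta is increasing.
There is no critical point above theta=7, and E' keeps the same sign, so the iterate runs off to +∞.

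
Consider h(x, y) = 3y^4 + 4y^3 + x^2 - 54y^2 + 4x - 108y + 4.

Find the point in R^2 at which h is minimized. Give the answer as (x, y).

h(x,y) separates as P(x) + Q(y) + 4, so its minimum is min P + min Q + 4.
P'(x) = 2x + 4 vanishes at x ∈ {-2}; Q'(y) = 12(y - 3)(y + 1)(y + 3) vanishes at y ∈ {-3, -1, 3}.
Local minima of P (where P''>0): P(-2)=-4. Local minima of Q: Q(-3)=-27, Q(3)=-459.
So the global minimum of h is P(-2) + Q(3) + 4 = -4 − 459 + 4 = -459, attained at (-2, 3).

(-2, 3)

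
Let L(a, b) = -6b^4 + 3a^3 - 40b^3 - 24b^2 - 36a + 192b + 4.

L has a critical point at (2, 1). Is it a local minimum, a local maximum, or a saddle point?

The mixed partial ∂²L/∂a∂b is 0, so the Hessian at any point is diag(L_aa, L_bb) = diag(18a, -24(3b^2 + 10b + 2)).
At (2, 1): H = diag(36, -360).
The eigenvalues have opposite signs, so H is indefinite: a saddle point.

saddle point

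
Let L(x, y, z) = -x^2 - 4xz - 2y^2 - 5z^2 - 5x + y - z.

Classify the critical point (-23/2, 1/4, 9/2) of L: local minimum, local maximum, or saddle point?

local maximum

The Hessian is constant: H = [[-2, 0, -4], [0, -4, 0], [-4, 0, -10]].
Leading principal minors: Δ₁ = -2, Δ₂ = 8, Δ₃ = -16.
The minors alternate sign starting negative (−, +, −), so H is negative definite: a local maximum.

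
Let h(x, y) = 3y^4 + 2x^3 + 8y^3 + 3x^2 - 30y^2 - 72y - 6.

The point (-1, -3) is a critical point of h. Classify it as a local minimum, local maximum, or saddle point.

The mixed partial ∂²h/∂x∂y is 0, so the Hessian at any point is diag(h_xx, h_yy) = diag(6(2x + 1), 12(3y^2 + 4y - 5)).
At (-1, -3): H = diag(-6, 120).
The eigenvalues have opposite signs, so H is indefinite: a saddle point.

saddle point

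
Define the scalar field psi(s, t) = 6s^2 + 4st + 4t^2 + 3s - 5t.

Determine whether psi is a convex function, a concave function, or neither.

psi is quadratic, so its Hessian is the constant matrix H = [[12, 4], [4, 8]].
det(H) = 80, tr(H) = 20.
det(H) > 0 and tr(H) > 0, so H is positive definite everywhere: convex.

convex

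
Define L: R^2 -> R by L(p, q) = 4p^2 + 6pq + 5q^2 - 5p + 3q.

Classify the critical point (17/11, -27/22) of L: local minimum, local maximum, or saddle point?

The Hessian of L is constant: H = [[8, 6], [6, 10]].
det(H) = 8·10 − 6² = 44.
det(H) > 0 and tr(H) = 18 > 0, so H is positive definite and the point is a local minimum.

local minimum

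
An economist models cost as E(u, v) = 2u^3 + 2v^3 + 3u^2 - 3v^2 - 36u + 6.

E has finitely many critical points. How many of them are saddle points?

2

E separates as a function of u plus a function of v, so ∇E=0 decouples.
∂E/∂u = 6(u - 2)(u + 3) = 0 at u ∈ {-3, 2}; ∂E/∂v = 6v(v - 1) = 0 at v ∈ {0, 1}.
The Hessian is diagonal: diag(E_uu, E_vv). Second derivatives: E_uu(-3)=-30, E_uu(2)=30; E_vv(0)=-6, E_vv(1)=6.
Saddle points occur where the two diagonal entries have opposite signs: (-3, 1), (2, 0). Count: 2.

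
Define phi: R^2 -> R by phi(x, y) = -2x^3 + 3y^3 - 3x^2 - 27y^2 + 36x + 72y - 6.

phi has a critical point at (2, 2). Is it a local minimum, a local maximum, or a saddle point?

local maximum

The mixed partial ∂²phi/∂x∂y is 0, so the Hessian at any point is diag(phi_xx, phi_yy) = diag(-6(2x + 1), 18(y - 3)).
At (2, 2): H = diag(-30, -18).
Both eigenvalues are negative, so H is negative definite: a local maximum.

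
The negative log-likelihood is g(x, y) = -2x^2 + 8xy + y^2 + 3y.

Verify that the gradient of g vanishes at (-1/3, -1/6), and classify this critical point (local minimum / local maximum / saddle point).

saddle point

∇g = (-4x + 8y, 8x + 2y + 3); substituting (-1/3, -1/6) gives ∇g = (0, 0), so (-1/3, -1/6) is indeed a critical point.
The Hessian of g is constant: H = [[-4, 8], [8, 2]].
det(H) = (-4)·2 − 8² = -72.
Since det(H) < 0, H is indefinite and the critical point is a saddle point.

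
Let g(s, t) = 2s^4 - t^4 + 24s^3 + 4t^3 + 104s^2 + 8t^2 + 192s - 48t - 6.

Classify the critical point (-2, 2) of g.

local minimum

The mixed partial ∂²g/∂s∂t is 0, so the Hessian at any point is diag(g_ss, g_tt) = diag(8(3s^2 + 18s + 26), 4(-3t^2 + 6t + 4)).
At (-2, 2): H = diag(16, 16).
Both eigenvalues are positive, so H is positive definite: a local minimum.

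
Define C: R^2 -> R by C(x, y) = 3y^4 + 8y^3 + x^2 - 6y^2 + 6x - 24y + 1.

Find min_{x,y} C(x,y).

C(x,y) separates as P(x) + Q(y) + 1, so its minimum is min P + min Q + 1.
P'(x) = 2x + 6 vanishes at x ∈ {-3}; Q'(y) = 12(y - 1)(y + 1)(y + 2) vanishes at y ∈ {-2, -1, 1}.
Local minima of P (where P''>0): P(-3)=-9. Local minima of Q: Q(-2)=8, Q(1)=-19.
So the global minimum of C is P(-3) + Q(1) + 1 = -9 − 19 + 1 = -27, attained at (-3, 1).

-27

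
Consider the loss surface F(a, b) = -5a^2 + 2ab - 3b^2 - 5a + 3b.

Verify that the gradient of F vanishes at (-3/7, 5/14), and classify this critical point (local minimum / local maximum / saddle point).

local maximum

∇F = (-10a + 2b - 5, 2a - 6b + 3); substituting (-3/7, 5/14) gives ∇F = (0, 0), so (-3/7, 5/14) is indeed a critical point.
The Hessian of F is constant: H = [[-10, 2], [2, -6]].
det(H) = (-10)·(-6) − 2² = 56.
det(H) > 0 and tr(H) = -16 < 0, so H is negative definite and the point is a local maximum.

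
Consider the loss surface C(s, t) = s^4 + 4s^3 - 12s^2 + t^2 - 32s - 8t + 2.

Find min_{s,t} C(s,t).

C(s,t) separates as P(s) + Q(t) + 2, so its minimum is min P + min Q + 2.
P'(s) = 4(s - 2)(s + 1)(s + 4) vanishes at s ∈ {-4, -1, 2}; Q'(t) = 2(t - 4) vanishes at t ∈ {4}.
Local minima of P (where P''>0): P(-4)=-64, P(2)=-64. Local minima of Q: Q(4)=-16.
So the global minimum of C is P(-4) + Q(4) + 2 = -64 − 16 + 2 = -78, attained at (-4, 4).

-78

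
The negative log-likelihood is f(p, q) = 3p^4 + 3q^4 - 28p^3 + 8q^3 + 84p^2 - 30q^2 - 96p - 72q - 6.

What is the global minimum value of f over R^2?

-222

f(p,q) separates as A(p) + B(q) − 6, so its minimum is min A + min B − 6.
A'(p) = 12(p - 4)(p - 2)(p - 1) vanishes at p ∈ {1, 2, 4}; B'(q) = 12(q - 2)(q + 1)(q + 3) vanishes at q ∈ {-3, -1, 2}.
Local minima of A (where A''>0): A(1)=-37, A(4)=-64. Local minima of B: B(-3)=-27, B(2)=-152.
So the global minimum of f is A(4) + B(2) − 6 = -64 − 152 − 6 = -222, attained at (4, 2).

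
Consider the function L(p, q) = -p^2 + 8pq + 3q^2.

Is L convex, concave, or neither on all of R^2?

neither

L is quadratic, so its Hessian is the constant matrix H = [[-2, 8], [8, 6]].
det(H) = -76, tr(H) = 4.
det(H) < 0, so H is indefinite: neither convex nor concave.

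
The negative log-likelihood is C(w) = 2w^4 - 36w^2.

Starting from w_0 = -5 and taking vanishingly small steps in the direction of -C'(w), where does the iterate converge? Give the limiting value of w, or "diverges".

C'(w) = 8w(w - 3)(w + 3), so C'(-5) = -640.
Gradient descent moves in the -C' direction, i.e. w is increasing.
The nearest critical point in that direction is w = -3, where C'' = 144 > 0 (a local minimum). The iterate converges there.

-3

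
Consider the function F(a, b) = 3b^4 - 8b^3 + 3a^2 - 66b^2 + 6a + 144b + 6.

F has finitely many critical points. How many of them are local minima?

2

F separates as a function of a plus a function of b, so ∇F=0 decouples.
∂F/∂a = 6(a + 1) = 0 at a ∈ {-1}; ∂F/∂b = 12(b - 4)(b - 1)(b + 3) = 0 at b ∈ {-3, 1, 4}.
The Hessian is diagonal: diag(F_aa, F_bb). Second derivatives: F_aa(-1)=6; F_bb(-3)=336, F_bb(1)=-144, F_bb(4)=252.
Local minima occur where both diagonal entries positive: (-1, -3), (-1, 4). Count: 2.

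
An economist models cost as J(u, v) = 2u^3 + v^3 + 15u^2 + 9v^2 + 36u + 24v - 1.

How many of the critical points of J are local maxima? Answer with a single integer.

1

J separates as a function of u plus a function of v, so ∇J=0 decouples.
∂J/∂u = 6(u + 2)(u + 3) = 0 at u ∈ {-3, -2}; ∂J/∂v = 3(v + 2)(v + 4) = 0 at v ∈ {-4, -2}.
The Hessian is diagonal: diag(J_uu, J_vv). Second derivatives: J_uu(-3)=-6, J_uu(-2)=6; J_vv(-4)=-6, J_vv(-2)=6.
Local maxima occur where both diagonal entries negative: (-3, -4). Count: 1.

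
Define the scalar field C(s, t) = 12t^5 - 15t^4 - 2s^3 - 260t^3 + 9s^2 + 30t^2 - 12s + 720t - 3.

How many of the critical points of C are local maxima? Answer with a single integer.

2

C separates as a function of s plus a function of t, so ∇C=0 decouples.
∂C/∂s = -6(s - 2)(s - 1) = 0 at s ∈ {1, 2}; ∂C/∂t = 60(t - 4)(t - 1)(t + 1)(t + 3) = 0 at t ∈ {-3, -1, 1, 4}.
The Hessian is diagonal: diag(C_ss, C_tt). Second derivatives: C_ss(1)=6, C_ss(2)=-6; C_tt(-3)=-3360, C_tt(-1)=1200, C_tt(1)=-1440, C_tt(4)=6300.
Local maxima occur where both diagonal entries negative: (2, -3), (2, 1). Count: 2.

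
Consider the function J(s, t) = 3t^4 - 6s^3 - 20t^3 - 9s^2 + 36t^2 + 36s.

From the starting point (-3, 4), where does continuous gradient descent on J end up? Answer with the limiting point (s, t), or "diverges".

(-2, 3)

J is separable, so gradient descent decouples: s follows -∂J/∂s, t follows -∂J/∂t.
∂J/∂s = -18(s - 1)(s + 2); at s=-3 this is -72, so s increases.
∂J/∂t = 12t(t - 3)(t - 2); at t=4 this is 96, so t decreases.
s converges to its nearest critical value -2 (a local min of the s-part); t converges to 3. The iterate converges to (-2, 3).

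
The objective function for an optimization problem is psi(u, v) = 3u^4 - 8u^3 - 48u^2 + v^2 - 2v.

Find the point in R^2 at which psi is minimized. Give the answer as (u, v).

psi(u,v) separates as P(u) + Q(v), so its minimum is min P + min Q.
P'(u) = 12u(u - 4)(u + 2) vanishes at u ∈ {-2, 0, 4}; Q'(v) = 2v - 2 vanishes at v ∈ {1}.
Local minima of P (where P''>0): P(-2)=-80, P(4)=-512. Local minima of Q: Q(1)=-1.
So the global minimum of psi is P(4) + Q(1) = -512 − 1 = -513, attained at (4, 1).

(4, 1)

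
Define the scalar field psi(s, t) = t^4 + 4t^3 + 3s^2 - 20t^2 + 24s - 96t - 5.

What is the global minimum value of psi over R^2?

-332

psi(s,t) separates as P(s) + Q(t) − 5, so its minimum is min P + min Q − 5.
P'(s) = 6s + 24 vanishes at s ∈ {-4}; Q'(t) = 4(t - 3)(t + 2)(t + 4) vanishes at t ∈ {-4, -2, 3}.
Local minima of P (where P''>0): P(-4)=-48. Local minima of Q: Q(-4)=64, Q(3)=-279.
So the global minimum of psi is P(-4) + Q(3) − 5 = -48 − 279 − 5 = -332, attained at (-4, 3).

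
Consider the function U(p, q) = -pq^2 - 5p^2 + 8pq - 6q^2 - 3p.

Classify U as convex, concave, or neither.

The term -pq^2 is cubic, so the Hessian is not constant.
∂²U/∂q² = -2p - 12, which takes both signs as p varies (negative for sufficiently large p). A diagonal entry of the Hessian changing sign means the Hessian is neither positive- nor negative-semidefinite on all of R^2.

neither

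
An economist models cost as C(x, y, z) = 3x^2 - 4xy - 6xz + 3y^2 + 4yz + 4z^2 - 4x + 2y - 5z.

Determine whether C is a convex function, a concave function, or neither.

convex

C is quadratic, so its Hessian is the constant matrix H = [[6, -4, -6], [-4, 6, 4], [-6, 4, 8]].
Leading principal minors: 6, 20, 40.
All positive ⇒ H ≻ 0 ⇒ convex.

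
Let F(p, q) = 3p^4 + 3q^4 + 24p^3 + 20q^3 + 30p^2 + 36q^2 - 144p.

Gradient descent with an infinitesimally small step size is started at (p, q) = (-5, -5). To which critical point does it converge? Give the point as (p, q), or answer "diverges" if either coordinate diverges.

(-4, -3)

F is separable, so gradient descent decouples: p follows -∂F/∂p, q follows -∂F/∂q.
∂F/∂p = 12(p - 1)(p + 3)(p + 4); at p=-5 this is -144, so p increases.
∂F/∂q = 12q(q + 2)(q + 3); at q=-5 this is -360, so q increases.
p converges to its nearest critical value -4 (a local min of the p-part); q converges to -3. The iterate converges to (-4, -3).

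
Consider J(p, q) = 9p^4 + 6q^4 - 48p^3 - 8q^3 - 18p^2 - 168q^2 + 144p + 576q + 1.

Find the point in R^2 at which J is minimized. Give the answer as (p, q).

J(p,q) separates as A(p) + B(q) + 1, so its minimum is min A + min B + 1.
A'(p) = 36(p - 4)(p - 1)(p + 1) vanishes at p ∈ {-1, 1, 4}; B'(q) = 24(q - 3)(q - 2)(q + 4) vanishes at q ∈ {-4, 2, 3}.
Local minima of A (where A''>0): A(-1)=-105, A(4)=-480. Local minima of B: B(-4)=-2944, B(3)=486.
So the global minimum of J is A(4) + B(-4) + 1 = -480 − 2944 + 1 = -3423, attained at (4, -4).

(4, -4)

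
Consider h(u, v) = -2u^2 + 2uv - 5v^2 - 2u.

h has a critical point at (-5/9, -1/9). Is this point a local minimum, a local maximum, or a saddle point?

The Hessian of h is constant: H = [[-4, 2], [2, -10]].
det(H) = (-4)·(-10) − 2² = 36.
det(H) > 0 and tr(H) = -14 < 0, so H is negative definite and the point is a local maximum.

local maximum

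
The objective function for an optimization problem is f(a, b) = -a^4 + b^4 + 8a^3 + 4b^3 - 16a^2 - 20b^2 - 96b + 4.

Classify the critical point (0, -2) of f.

The mixed partial ∂²f/∂a∂b is 0, so the Hessian at any point is diag(f_aa, f_bb) = diag(4(-3a^2 + 12a - 8), 4(3b^2 + 6b - 10)).
At (0, -2): H = diag(-32, -40).
Both eigenvalues are negative, so H is negative definite: a local maximum.

local maximum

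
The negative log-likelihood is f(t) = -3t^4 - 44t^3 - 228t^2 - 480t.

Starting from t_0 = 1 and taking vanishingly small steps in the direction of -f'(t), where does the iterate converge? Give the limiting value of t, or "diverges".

diverges

f'(t) = -12(t + 2)(t + 4)(t + 5), so f'(1) = -1080.
Gradient descent moves in the -f' direction, i.e. t is increasing.
There is no critical point above t=1, and f' keeps the same sign, so the iterate runs off to +∞.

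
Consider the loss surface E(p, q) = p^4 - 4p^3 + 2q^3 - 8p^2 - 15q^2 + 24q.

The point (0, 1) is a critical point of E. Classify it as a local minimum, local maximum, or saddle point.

local maximum

The mixed partial ∂²E/∂p∂q is 0, so the Hessian at any point is diag(E_pp, E_qq) = diag(4(3p^2 - 6p - 4), 6(2q - 5)).
At (0, 1): H = diag(-16, -18).
Both eigenvalues are negative, so H is negative definite: a local maximum.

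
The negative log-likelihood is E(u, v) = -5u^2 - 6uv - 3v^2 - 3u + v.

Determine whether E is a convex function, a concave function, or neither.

E is quadratic, so its Hessian is the constant matrix H = [[-10, -6], [-6, -6]].
det(H) = 24, tr(H) = -16.
det(H) > 0 and tr(H) < 0, so H is negative definite everywhere: concave.

concave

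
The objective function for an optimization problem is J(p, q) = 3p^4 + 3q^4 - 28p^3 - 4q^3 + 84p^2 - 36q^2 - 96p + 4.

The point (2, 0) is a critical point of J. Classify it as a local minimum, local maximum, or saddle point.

local maximum

The mixed partial ∂²J/∂p∂q is 0, so the Hessian at any point is diag(J_pp, J_qq) = diag(12(3p^2 - 14p + 14), 12(3q^2 - 2q - 6)).
At (2, 0): H = diag(-24, -72).
Both eigenvalues are negative, so H is negative definite: a local maximum.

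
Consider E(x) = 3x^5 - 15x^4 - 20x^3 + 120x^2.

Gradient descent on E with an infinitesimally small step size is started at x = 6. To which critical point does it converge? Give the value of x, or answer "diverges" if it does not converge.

4

E'(x) = 15x(x - 4)(x - 2)(x + 2), so E'(6) = 5760.
Gradient descent moves in the -E' direction, i.e. x is decreasing.
The nearest critical point in that direction is x = 4, where E'' = 720 > 0 (a local minimum). The iterate converges there.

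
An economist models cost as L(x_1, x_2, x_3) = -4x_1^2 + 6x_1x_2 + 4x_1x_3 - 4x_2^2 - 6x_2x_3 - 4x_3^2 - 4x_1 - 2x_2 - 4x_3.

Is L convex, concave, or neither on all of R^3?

concave

L is quadratic, so its Hessian is the constant matrix H = [[-8, 6, 4], [6, -8, -6], [4, -6, -8]].
Leading principal minors: -8, 28, -96.
Signs alternate −, +, − ⇒ H ≺ 0 ⇒ concave.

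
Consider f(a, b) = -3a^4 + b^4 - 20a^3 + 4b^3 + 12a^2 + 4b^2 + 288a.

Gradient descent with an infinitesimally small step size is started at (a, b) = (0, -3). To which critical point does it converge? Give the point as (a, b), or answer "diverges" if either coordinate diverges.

(-3, -2)

f is separable, so gradient descent decouples: a follows -∂f/∂a, b follows -∂f/∂b.
∂f/∂a = -12(a - 2)(a + 3)(a + 4); at a=0 this is 288, so a decreases.
∂f/∂b = 4b(b + 1)(b + 2); at b=-3 this is -24, so b increases.
a converges to its nearest critical value -3 (a local min of the a-part); b converges to -2. The iterate converges to (-3, -2).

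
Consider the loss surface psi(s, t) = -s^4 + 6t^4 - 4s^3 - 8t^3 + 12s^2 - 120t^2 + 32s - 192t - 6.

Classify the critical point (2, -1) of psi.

The mixed partial ∂²psi/∂s∂t is 0, so the Hessian at any point is diag(psi_ss, psi_tt) = diag(12(-s^2 - 2s + 2), 24(3t^2 - 2t - 10)).
At (2, -1): H = diag(-72, -120).
Both eigenvalues are negative, so H is negative definite: a local maximum.

local maximum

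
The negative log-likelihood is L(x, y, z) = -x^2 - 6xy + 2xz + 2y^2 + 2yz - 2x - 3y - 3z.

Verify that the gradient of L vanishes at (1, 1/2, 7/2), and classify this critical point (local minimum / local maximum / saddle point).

∇L = (-2x - 6y + 2z - 2, -6x + 4y + 2z - 3, 2x + 2y - 3); substituting (1, 1/2, 7/2) gives ∇L = (0, 0, 0), so (1, 1/2, 7/2) is indeed a critical point.
The Hessian is constant: H = [[-2, -6, 2], [-6, 4, 2], [2, 2, 0]].
Leading principal minors: Δ₁ = -2, Δ₂ = -44, Δ₃ = -56.
The minors fit neither the all-positive nor the alternating-sign pattern, so H is indefinite: a saddle point.

saddle point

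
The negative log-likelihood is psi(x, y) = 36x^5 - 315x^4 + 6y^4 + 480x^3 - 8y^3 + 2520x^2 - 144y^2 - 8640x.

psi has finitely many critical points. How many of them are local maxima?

psi separates as a function of x plus a function of y, so ∇psi=0 decouples.
∂psi/∂x = 180(x - 4)(x - 3)(x - 2)(x + 2) = 0 at x ∈ {-2, 2, 3, 4}; ∂psi/∂y = 24y(y - 4)(y + 3) = 0 at y ∈ {-3, 0, 4}.
The Hessian is diagonal: diag(psi_xx, psi_yy). Second derivatives: psi_xx(-2)=-21600, psi_xx(2)=1440, psi_xx(3)=-900, psi_xx(4)=2160; psi_yy(-3)=504, psi_yy(0)=-288, psi_yy(4)=672.
Local maxima occur where both diagonal entries negative: (-2, 0), (3, 0). Count: 2.

2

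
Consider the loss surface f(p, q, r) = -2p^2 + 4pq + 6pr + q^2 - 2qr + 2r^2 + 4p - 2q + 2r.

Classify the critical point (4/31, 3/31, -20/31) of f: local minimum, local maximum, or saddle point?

The Hessian is constant: H = [[-4, 4, 6], [4, 2, -2], [6, -2, 4]].
Leading principal minors: Δ₁ = -4, Δ₂ = -24, Δ₃ = -248.
The minors fit neither the all-positive nor the alternating-sign pattern, so H is indefinite: a saddle point.

saddle point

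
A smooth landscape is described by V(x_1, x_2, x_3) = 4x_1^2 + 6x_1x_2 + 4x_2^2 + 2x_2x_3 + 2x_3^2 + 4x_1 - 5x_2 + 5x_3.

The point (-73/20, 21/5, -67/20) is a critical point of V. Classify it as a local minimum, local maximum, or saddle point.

local minimum

The Hessian is constant: H = [[8, 6, 0], [6, 8, 2], [0, 2, 4]].
Leading principal minors: Δ₁ = 8, Δ₂ = 28, Δ₃ = 80.
All leading minors are positive, so H is positive definite: a local minimum.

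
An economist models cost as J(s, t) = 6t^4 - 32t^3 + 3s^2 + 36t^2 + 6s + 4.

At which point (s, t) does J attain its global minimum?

J(s,t) separates as P(s) + Q(t) + 4, so its minimum is min P + min Q + 4.
P'(s) = 6s + 6 vanishes at s ∈ {-1}; Q'(t) = 24t(t - 3)(t - 1) vanishes at t ∈ {0, 1, 3}.
Local minima of P (where P''>0): P(-1)=-3. Local minima of Q: Q(0)=0, Q(3)=-54.
So the global minimum of J is P(-1) + Q(3) + 4 = -3 − 54 + 4 = -53, attained at (-1, 3).

(-1, 3)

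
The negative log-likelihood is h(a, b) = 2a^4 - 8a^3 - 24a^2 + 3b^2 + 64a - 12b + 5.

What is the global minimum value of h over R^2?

-135

h(a,b) separates as P(a) + Q(b) + 5, so its minimum is min P + min Q + 5.
P'(a) = 8(a - 4)(a - 1)(a + 2) vanishes at a ∈ {-2, 1, 4}; Q'(b) = 6b - 12 vanishes at b ∈ {2}.
Local minima of P (where P''>0): P(-2)=-128, P(4)=-128. Local minima of Q: Q(2)=-12.
So the global minimum of h is P(-2) + Q(2) + 5 = -128 − 12 + 5 = -135, attained at (-2, 2).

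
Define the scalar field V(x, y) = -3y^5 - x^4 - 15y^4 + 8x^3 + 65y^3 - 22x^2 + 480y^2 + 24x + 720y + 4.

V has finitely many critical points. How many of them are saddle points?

V separates as a function of x plus a function of y, so ∇V=0 decouples.
∂V/∂x = -4(x - 3)(x - 2)(x - 1) = 0 at x ∈ {1, 2, 3}; ∂V/∂y = -15(y - 4)(y + 1)(y + 3)(y + 4) = 0 at y ∈ {-4, -3, -1, 4}.
The Hessian is diagonal: diag(V_xx, V_yy). Second derivatives: V_xx(1)=-8, V_xx(2)=4, V_xx(3)=-8; V_yy(-4)=360, V_yy(-3)=-210, V_yy(-1)=450, V_yy(4)=-4200.
Saddle points occur where the two diagonal entries have opposite signs: (1, -4), (1, -1), (2, -3), (2, 4), (3, -4), (3, -1). Count: 6.

6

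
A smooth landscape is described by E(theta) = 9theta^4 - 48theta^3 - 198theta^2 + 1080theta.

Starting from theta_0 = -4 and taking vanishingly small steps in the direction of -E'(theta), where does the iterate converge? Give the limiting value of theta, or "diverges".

E'(theta) = 36(theta - 5)(theta - 2)(theta + 3), so E'(-4) = -1944.
Gradient descent moves in the -E' direction, i.e. theta is increasing.
The nearest critical point in that direction is theta = -3, where E'' = 1440 > 0 (a local minimum). The iterate converges there.

-3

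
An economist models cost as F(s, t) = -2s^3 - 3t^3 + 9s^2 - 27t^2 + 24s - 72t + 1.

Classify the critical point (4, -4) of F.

saddle point

The mixed partial ∂²F/∂s∂t is 0, so the Hessian at any point is diag(F_ss, F_tt) = diag(6(-2s + 3), -18(t + 3)).
At (4, -4): H = diag(-30, 18).
The eigenvalues have opposite signs, so H is indefinite: a saddle point.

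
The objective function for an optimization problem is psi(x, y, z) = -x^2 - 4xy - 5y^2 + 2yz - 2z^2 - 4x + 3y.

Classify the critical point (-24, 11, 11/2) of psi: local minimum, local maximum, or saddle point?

The Hessian is constant: H = [[-2, -4, 0], [-4, -10, 2], [0, 2, -4]].
Leading principal minors: Δ₁ = -2, Δ₂ = 4, Δ₃ = -8.
The minors alternate sign starting negative (−, +, −), so H is negative definite: a local maximum.

local maximum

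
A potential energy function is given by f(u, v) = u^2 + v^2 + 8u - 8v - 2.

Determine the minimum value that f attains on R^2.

f(u,v) separates as P(u) + Q(v) − 2, so its minimum is min P + min Q − 2.
P'(u) = 2u + 8 vanishes at u ∈ {-4}; Q'(v) = 2v - 8 vanishes at v ∈ {4}.
Local minima of P (where P''>0): P(-4)=-16. Local minima of Q: Q(4)=-16.
So the global minimum of f is P(-4) + Q(4) − 2 = -16 − 16 − 2 = -34, attained at (-4, 4).

-34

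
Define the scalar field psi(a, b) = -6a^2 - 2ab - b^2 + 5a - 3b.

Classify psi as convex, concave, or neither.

psi is quadratic, so its Hessian is the constant matrix H = [[-12, -2], [-2, -2]].
det(H) = 20, tr(H) = -14.
det(H) > 0 and tr(H) < 0, so H is negative definite everywhere: concave.

concave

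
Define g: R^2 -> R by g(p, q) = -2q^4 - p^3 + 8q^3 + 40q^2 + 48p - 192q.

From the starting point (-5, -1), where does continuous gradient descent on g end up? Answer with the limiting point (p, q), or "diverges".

(-4, 2)

g is separable, so gradient descent decouples: p follows -∂g/∂p, q follows -∂g/∂q.
∂g/∂p = -3(p - 4)(p + 4); at p=-5 this is -27, so p increases.
∂g/∂q = -8(q - 4)(q - 2)(q + 3); at q=-1 this is -240, so q increases.
p converges to its nearest critical value -4 (a local min of the p-part); q converges to 2. The iterate converges to (-4, 2).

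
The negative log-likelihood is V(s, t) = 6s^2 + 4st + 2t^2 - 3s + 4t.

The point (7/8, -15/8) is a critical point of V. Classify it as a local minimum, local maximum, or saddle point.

local minimum

The Hessian of V is constant: H = [[12, 4], [4, 4]].
det(H) = 12·4 − 4² = 32.
det(H) > 0 and tr(H) = 16 > 0, so H is positive definite and the point is a local minimum.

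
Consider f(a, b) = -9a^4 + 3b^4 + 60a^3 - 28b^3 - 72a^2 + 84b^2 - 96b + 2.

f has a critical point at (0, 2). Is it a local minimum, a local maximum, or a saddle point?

local maximum

The mixed partial ∂²f/∂a∂b is 0, so the Hessian at any point is diag(f_aa, f_bb) = diag(36(-3a^2 + 10a - 4), 12(3b^2 - 14b + 14)).
At (0, 2): H = diag(-144, -24).
Both eigenvalues are negative, so H is negative definite: a local maximum.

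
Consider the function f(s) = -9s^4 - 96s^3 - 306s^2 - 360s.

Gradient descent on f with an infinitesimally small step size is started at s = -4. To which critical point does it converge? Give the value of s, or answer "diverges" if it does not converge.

f'(s) = -36(s + 1)(s + 2)(s + 5), so f'(-4) = -216.
Gradient descent moves in the -f' direction, i.e. s is increasing.
The nearest critical point in that direction is s = -2, where f'' = 108 > 0 (a local minimum). The iterate converges there.

-2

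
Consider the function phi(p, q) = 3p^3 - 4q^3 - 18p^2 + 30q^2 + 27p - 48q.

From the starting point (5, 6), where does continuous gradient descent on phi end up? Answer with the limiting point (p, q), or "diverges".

phi is separable, so gradient descent decouples: p follows -∂phi/∂p, q follows -∂phi/∂q.
∂phi/∂p = 9(p - 3)(p - 1); at p=5 this is 72, so p decreases.
∂phi/∂q = -12(q - 4)(q - 1); at q=6 this is -120, so q increases.
The q-coordinate has no critical point in that direction and runs off to infinity.

diverges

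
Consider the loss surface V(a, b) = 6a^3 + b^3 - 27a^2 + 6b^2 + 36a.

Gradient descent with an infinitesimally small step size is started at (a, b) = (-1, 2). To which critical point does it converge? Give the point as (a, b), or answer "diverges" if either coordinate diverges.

diverges

V is separable, so gradient descent decouples: a follows -∂V/∂a, b follows -∂V/∂b.
∂V/∂a = 18(a - 2)(a - 1); at a=-1 this is 108, so a decreases.
∂V/∂b = 3b(b + 4); at b=2 this is 36, so b decreases.
The a-coordinate has no critical point in that direction and runs off to infinity.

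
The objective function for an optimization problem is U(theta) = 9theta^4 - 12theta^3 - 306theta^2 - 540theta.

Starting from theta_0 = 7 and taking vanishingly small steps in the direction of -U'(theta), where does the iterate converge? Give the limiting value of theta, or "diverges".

5

U'(theta) = 36(theta - 5)(theta + 1)(theta + 3), so U'(7) = 5760.
Gradient descent moves in the -U' direction, i.e. theta is decreasing.
The nearest critical point in that direction is theta = 5, where U'' = 1728 > 0 (a local minimum). The iterate converges there.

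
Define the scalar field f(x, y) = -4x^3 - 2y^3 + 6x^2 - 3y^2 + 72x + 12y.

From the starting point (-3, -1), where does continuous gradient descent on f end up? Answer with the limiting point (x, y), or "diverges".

f is separable, so gradient descent decouples: x follows -∂f/∂x, y follows -∂f/∂y.
∂f/∂x = -12(x - 3)(x + 2); at x=-3 this is -72, so x increases.
∂f/∂y = -6(y - 1)(y + 2); at y=-1 this is 12, so y decreases.
x converges to its nearest critical value -2 (a local min of the x-part); y converges to -2. The iterate converges to (-2, -2).

(-2, -2)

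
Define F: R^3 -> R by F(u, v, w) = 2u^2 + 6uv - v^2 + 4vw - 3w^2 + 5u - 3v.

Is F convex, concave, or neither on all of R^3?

neither

F is quadratic, so its Hessian is the constant matrix H = [[4, 6, 0], [6, -2, 4], [0, 4, -6]].
Leading principal minors: 4, -44, 200.
Neither pattern holds ⇒ H is indefinite ⇒ neither convex nor concave.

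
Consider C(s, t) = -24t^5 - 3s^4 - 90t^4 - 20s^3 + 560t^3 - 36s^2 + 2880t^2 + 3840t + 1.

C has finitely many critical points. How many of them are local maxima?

4

C separates as a function of s plus a function of t, so ∇C=0 decouples.
∂C/∂s = -12s(s + 2)(s + 3) = 0 at s ∈ {-3, -2, 0}; ∂C/∂t = -120(t - 4)(t + 1)(t + 2)(t + 4) = 0 at t ∈ {-4, -2, -1, 4}.
The Hessian is diagonal: diag(C_ss, C_tt). Second derivatives: C_ss(-3)=-36, C_ss(-2)=24, C_ss(0)=-72; C_tt(-4)=5760, C_tt(-2)=-1440, C_tt(-1)=1800, C_tt(4)=-28800.
Local maxima occur where both diagonal entries negative: (-3, -2), (-3, 4), (0, -2), (0, 4). Count: 4.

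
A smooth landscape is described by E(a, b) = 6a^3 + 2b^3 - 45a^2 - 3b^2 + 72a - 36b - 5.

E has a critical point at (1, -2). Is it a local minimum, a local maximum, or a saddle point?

local maximum

The mixed partial ∂²E/∂a∂b is 0, so the Hessian at any point is diag(E_aa, E_bb) = diag(18(2a - 5), 6(2b - 1)).
At (1, -2): H = diag(-54, -30).
Both eigenvalues are negative, so H is negative definite: a local maximum.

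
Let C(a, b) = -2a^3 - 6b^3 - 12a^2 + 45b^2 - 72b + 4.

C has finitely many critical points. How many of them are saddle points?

2

C separates as a function of a plus a function of b, so ∇C=0 decouples.
∂C/∂a = -6a(a + 4) = 0 at a ∈ {-4, 0}; ∂C/∂b = -18(b - 4)(b - 1) = 0 at b ∈ {1, 4}.
The Hessian is diagonal: diag(C_aa, C_bb). Second derivatives: C_aa(-4)=24, C_aa(0)=-24; C_bb(1)=54, C_bb(4)=-54.
Saddle points occur where the two diagonal entries have opposite signs: (-4, 4), (0, 1). Count: 2.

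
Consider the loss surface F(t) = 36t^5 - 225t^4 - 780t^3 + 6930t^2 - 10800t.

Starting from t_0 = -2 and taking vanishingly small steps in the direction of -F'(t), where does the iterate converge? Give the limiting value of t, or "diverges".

1

F'(t) = 180(t - 5)(t - 3)(t - 1)(t + 4), so F'(-2) = -37800.
Gradient descent moves in the -F' direction, i.e. t is increasing.
The nearest critical point in that direction is t = 1, where F'' = 7200 > 0 (a local minimum). The iterate converges there.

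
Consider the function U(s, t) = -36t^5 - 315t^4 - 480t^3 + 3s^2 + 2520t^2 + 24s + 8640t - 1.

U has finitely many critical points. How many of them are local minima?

U separates as a function of s plus a function of t, so ∇U=0 decouples.
∂U/∂s = 6(s + 4) = 0 at s ∈ {-4}; ∂U/∂t = -180(t - 2)(t + 2)(t + 3)(t + 4) = 0 at t ∈ {-4, -3, -2, 2}.
The Hessian is diagonal: diag(U_ss, U_tt). Second derivatives: U_ss(-4)=6; U_tt(-4)=2160, U_tt(-3)=-900, U_tt(-2)=1440, U_tt(2)=-21600.
Local minima occur where both diagonal entries positive: (-4, -4), (-4, -2). Count: 2.

2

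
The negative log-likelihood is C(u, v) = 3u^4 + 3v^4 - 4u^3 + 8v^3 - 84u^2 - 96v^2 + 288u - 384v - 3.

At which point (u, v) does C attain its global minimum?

(-4, 4)

C(u,v) separates as P(u) + Q(v) − 3, so its minimum is min P + min Q − 3.
P'(u) = 12(u - 3)(u - 2)(u + 4) vanishes at u ∈ {-4, 2, 3}; Q'(v) = 12(v - 4)(v + 2)(v + 4) vanishes at v ∈ {-4, -2, 4}.
Local minima of P (where P''>0): P(-4)=-1472, P(3)=243. Local minima of Q: Q(-4)=256, Q(4)=-1792.
So the global minimum of C is P(-4) + Q(4) − 3 = -1472 − 1792 − 3 = -3267, attained at (-4, 4).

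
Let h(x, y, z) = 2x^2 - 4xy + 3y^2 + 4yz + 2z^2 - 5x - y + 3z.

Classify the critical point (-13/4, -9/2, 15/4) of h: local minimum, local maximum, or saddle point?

saddle point

The Hessian is constant: H = [[4, -4, 0], [-4, 6, 4], [0, 4, 4]].
Leading principal minors: Δ₁ = 4, Δ₂ = 8, Δ₃ = -32.
The minors fit neither the all-positive nor the alternating-sign pattern, so H is indefinite: a saddle point.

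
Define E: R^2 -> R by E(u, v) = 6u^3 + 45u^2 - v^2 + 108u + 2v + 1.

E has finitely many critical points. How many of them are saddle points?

1

E separates as a function of u plus a function of v, so ∇E=0 decouples.
∂E/∂u = 18(u + 2)(u + 3) = 0 at u ∈ {-3, -2}; ∂E/∂v = -2(v - 1) = 0 at v ∈ {1}.
The Hessian is diagonal: diag(E_uu, E_vv). Second derivatives: E_uu(-3)=-18, E_uu(-2)=18; E_vv(1)=-2.
Saddle points occur where the two diagonal entries have opposite signs: (-2, 1). Count: 1.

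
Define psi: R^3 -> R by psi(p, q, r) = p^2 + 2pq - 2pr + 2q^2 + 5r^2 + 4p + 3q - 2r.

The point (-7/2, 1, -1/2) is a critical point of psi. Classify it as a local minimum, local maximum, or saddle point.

The Hessian is constant: H = [[2, 2, -2], [2, 4, 0], [-2, 0, 10]].
Leading principal minors: Δ₁ = 2, Δ₂ = 4, Δ₃ = 24.
All leading minors are positive, so H is positive definite: a local minimum.

local minimum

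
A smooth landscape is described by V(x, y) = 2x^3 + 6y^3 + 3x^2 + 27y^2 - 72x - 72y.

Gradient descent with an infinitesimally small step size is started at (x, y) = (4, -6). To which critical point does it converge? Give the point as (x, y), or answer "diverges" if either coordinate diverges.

diverges

V is separable, so gradient descent decouples: x follows -∂V/∂x, y follows -∂V/∂y.
∂V/∂x = 6(x - 3)(x + 4); at x=4 this is 48, so x decreases.
∂V/∂y = 18(y - 1)(y + 4); at y=-6 this is 252, so y decreases.
The y-coordinate has no critical point in that direction and runs off to infinity.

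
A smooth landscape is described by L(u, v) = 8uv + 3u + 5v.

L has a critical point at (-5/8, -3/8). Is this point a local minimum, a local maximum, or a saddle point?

The Hessian of L is constant: H = [[0, 8], [8, 0]].
det(H) = 0·0 − 8² = -64.
Since det(H) < 0, H is indefinite and the critical point is a saddle point.

saddle point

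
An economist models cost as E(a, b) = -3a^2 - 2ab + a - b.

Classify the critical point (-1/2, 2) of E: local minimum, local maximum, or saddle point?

saddle point

The Hessian of E is constant: H = [[-6, -2], [-2, 0]].
det(H) = (-6)·0 − (-2)² = -4.
Since det(H) < 0, H is indefinite and the critical point is a saddle point.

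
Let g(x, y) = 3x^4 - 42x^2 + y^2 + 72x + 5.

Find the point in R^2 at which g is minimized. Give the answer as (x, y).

(-3, 0)

g(x,y) separates as P(x) + Q(y) + 5, so its minimum is min P + min Q + 5.
P'(x) = 12(x - 2)(x - 1)(x + 3) vanishes at x ∈ {-3, 1, 2}; Q'(y) = 2y vanishes at y ∈ {0}.
Local minima of P (where P''>0): P(-3)=-351, P(2)=24. Local minima of Q: Q(0)=0.
So the global minimum of g is P(-3) + Q(0) + 5 = -351 + 0 + 5 = -346, attained at (-3, 0).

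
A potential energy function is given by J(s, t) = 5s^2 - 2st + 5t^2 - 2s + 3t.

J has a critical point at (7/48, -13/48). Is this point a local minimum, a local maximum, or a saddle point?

local minimum

The Hessian of J is constant: H = [[10, -2], [-2, 10]].
det(H) = 10·10 − (-2)² = 96.
det(H) > 0 and tr(H) = 20 > 0, so H is positive definite and the point is a local minimum.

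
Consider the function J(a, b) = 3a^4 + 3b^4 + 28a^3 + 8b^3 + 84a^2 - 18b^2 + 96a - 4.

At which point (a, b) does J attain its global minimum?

(-4, -3)

J(a,b) separates as P(a) + Q(b) − 4, so its minimum is min P + min Q − 4.
P'(a) = 12(a + 1)(a + 2)(a + 4) vanishes at a ∈ {-4, -2, -1}; Q'(b) = 12b(b - 1)(b + 3) vanishes at b ∈ {-3, 0, 1}.
Local minima of P (where P''>0): P(-4)=-64, P(-1)=-37. Local minima of Q: Q(-3)=-135, Q(1)=-7.
So the global minimum of J is P(-4) + Q(-3) − 4 = -64 − 135 − 4 = -203, attained at (-4, -3).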